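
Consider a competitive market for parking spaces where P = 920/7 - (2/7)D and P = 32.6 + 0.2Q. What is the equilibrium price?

Set the two price expressions equal: 920/7 - (2/7)Q = 32.6 + 0.2Q.
3459/35 = (17/35)Q, so Q* = 3459/17.
P* = 920/7 − (2/7)(3459/17) = 1246/17.

P* = 1246/17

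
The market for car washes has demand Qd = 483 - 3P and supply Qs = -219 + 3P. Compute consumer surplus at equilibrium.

Consumer surplus = 2904

Equilibrium: 483 - 3P = -219 + 3P gives P* = 117, Q* = 132.
Demand choke price (Qd = 0): P = 161.
CS = ½(161 − 117)(132) = 2904.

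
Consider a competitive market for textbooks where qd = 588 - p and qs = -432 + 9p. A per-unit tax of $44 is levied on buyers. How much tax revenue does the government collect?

Tax revenue = 19641.6

Pre-tax equilibrium: p* = 102, q* = 486.
Tax on buyers shifts demand to qd = 588 − 1(p + 44) = 544 - p.
544 - p = -432 + 9p gives seller price ps = 97.6; buyers pay pb = 97.6 + 44 = 141.6.
New quantity: q = 588 − 1(141.6) = 446.4.
Revenue = 44 × 446.4 = 19641.6.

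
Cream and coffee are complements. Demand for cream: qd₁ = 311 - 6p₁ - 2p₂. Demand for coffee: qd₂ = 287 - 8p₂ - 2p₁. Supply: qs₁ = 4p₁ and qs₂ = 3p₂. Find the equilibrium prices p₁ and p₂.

Market 1: 311 - 6p₁ - 2p₂ = 4p₁ → 10p₁ + 2p₂ = 311.
Market 2: 11p₂ + 2p₁ = 287.
Eliminating p₂: 11×(1) − 2×(2) gives 106p₁ = 2847, so p₁ = 2847/106.
Back-substitute into (2): p₂ = (287 − 2×2847/106) / 11 = 1124/53.

p₁ = 2847/106, p₂ = 1124/53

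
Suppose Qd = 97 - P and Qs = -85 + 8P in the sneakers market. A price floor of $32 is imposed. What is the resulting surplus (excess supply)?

Surplus = 106

Equilibrium price would be P* = 182/9, so the floor at 32 binds.
At P = 32: Qd = 65, Qs = 171.
Surplus = 171 − 65 = 106.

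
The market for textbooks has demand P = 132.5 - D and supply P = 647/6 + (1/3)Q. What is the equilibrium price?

P* = 114

Set the two price expressions equal: 132.5 - Q = 647/6 + (1/3)Q.
74/3 = (4/3)Q, so Q* = 18.5.
P* = 132.5 − (1)(18.5) = 114.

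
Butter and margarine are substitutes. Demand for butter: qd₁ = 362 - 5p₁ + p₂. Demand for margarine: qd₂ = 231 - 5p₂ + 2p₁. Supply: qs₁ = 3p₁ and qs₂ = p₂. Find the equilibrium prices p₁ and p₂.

Market 1: 362 - 5p₁ + p₂ = 3p₁ → 8p₁ - p₂ = 362.
Market 2: 6p₂ - 2p₁ = 231.
Eliminating p₂: 6×(1) + 1×(2) gives 46p₁ = 2403, so p₁ = 2403/46.
Back-substitute into (2): p₂ = (231 + 2×2403/46) / 6 = 1286/23.

p₁ = 2403/46, p₂ = 1286/23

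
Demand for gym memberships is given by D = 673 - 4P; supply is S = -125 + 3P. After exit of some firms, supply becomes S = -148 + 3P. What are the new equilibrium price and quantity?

Original equilibrium: P* = 114, Q* = 217.
New equilibrium: 673 - 4P = -148 + 3P, so 821 = 7P and P' = 821/7; Q' = 673 − 4(821/7) = 1427/7.

P' = 821/7, Q' = 1427/7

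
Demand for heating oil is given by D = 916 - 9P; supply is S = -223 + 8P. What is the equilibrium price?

Set D = S: 916 - 9P = -223 + 8P.
1139 = 17P, so P* = 67.
Q* = 916 − 9(67) = 313.

P* = 67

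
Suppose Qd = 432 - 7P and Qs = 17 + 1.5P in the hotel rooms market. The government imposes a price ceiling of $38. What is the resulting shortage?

Equilibrium price would be P* = 830/17, so the ceiling at 38 binds.
At P = 38: Qd = 432 − 7(38) = 166, Qs = 17 + 1.5(38) = 74.
Shortage = 166 − 74 = 92.

Shortage = 92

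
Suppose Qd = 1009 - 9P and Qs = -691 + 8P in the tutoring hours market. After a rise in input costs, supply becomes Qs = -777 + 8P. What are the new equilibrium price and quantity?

P' = 1786/17, Q' = 1079/17

Original equilibrium: P* = 100, Q* = 109.
New equilibrium: 1009 - 9P = -777 + 8P, so 1786 = 17P and P' = 1786/17; Q' = 1009 − 9(1786/17) = 1079/17.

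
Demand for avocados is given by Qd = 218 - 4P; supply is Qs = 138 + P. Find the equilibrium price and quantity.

P* = 16, Q* = 154

Set Qd = Qs: 218 - 4P = 138 + P.
80 = 5P, so P* = 16.
Q* = 218 − 4(16) = 154.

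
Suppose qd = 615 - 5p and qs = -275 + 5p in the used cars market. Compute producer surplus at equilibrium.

Equilibrium: 615 - 5p = -275 + 5p gives p* = 89, q* = 170.
Supply starts at p = 55 (where qs = 0).
PS = ½(89 − 55)(170) = 2890.

Producer surplus = 2890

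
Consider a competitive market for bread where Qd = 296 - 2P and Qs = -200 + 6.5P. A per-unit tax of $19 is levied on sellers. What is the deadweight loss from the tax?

Deadweight loss = 4693/17

Pre-tax equilibrium: P* = 992/17, Q* = 3048/17.
Tax on sellers shifts supply to Qs = -200 + 6.5(P − 19) = -323.5 + 6.5P.
296 - 2P = -323.5 + 6.5P gives buyer price Pb = 1239/17; sellers receive Ps = 1239/17 − 19 = 916/17.
New quantity: Q = 296 − 2(1239/17) = 2554/17.
DWL = ½ × 19 × (3048/17 − 2554/17) = 4693/17.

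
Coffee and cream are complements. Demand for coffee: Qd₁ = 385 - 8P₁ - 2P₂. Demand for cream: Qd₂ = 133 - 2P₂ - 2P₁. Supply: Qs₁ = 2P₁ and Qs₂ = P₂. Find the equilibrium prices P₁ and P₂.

P₁ = 889/26, P₂ = 280/13

Market 1: 385 - 8P₁ - 2P₂ = 2P₁ → 10P₁ + 2P₂ = 385.
Market 2: 3P₂ + 2P₁ = 133.
Eliminating P₂: 3×(1) − 2×(2) gives 26P₁ = 889, so P₁ = 889/26.
Back-substitute into (2): P₂ = (133 − 2×889/26) / 3 = 280/13.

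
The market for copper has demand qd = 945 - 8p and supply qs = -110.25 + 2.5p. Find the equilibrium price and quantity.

Set qd = qs: 945 - 8p = -110.25 + 2.5p.
1055.25 = 10.5p, so p* = 100.5.
q* = 945 − 8(100.5) = 141.

p* = 100.5, q* = 141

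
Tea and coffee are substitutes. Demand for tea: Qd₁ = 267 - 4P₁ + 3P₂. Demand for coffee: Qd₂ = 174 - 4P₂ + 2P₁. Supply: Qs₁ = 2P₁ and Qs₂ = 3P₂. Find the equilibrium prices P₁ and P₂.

P₁ = 797/12, P₂ = 263/6

Market 1: 267 - 4P₁ + 3P₂ = 2P₁ → 6P₁ - 3P₂ = 267.
Market 2: 7P₂ - 2P₁ = 174.
Eliminating P₂: 7×(1) + 3×(2) gives 36P₁ = 2391, so P₁ = 797/12.
Back-substitute into (2): P₂ = (174 + 2×797/12) / 7 = 263/6.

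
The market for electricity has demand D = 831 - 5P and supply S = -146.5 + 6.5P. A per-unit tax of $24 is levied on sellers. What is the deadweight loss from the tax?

Deadweight loss = 18720/23

Pre-tax equilibrium: P* = 85, Q* = 406.
Tax on sellers shifts supply to S = -146.5 + 6.5(P − 24) = -302.5 + 6.5P.
831 - 5P = -302.5 + 6.5P gives buyer price Pb = 2267/23; sellers receive Ps = 2267/23 − 24 = 1715/23.
New quantity: Q = 831 − 5(2267/23) = 7778/23.
DWL = ½ × 24 × (406 − 7778/23) = 18720/23.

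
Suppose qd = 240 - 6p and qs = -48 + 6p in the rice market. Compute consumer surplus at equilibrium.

Consumer surplus = 768

Equilibrium: 240 - 6p = -48 + 6p gives p* = 24, q* = 96.
Demand choke price (qd = 0): p = 40.
CS = ½(40 − 24)(96) = 768.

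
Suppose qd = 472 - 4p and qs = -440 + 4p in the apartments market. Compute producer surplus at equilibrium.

Equilibrium: 472 - 4p = -440 + 4p gives p* = 114, q* = 16.
Supply starts at p = 110 (where qs = 0).
PS = ½(114 − 110)(16) = 32.

Producer surplus = 32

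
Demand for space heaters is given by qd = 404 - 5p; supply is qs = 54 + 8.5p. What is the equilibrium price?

Set qd = qs: 404 - 5p = 54 + 8.5p.
350 = 13.5p, so p* = 700/27.
q* = 404 − 5(700/27) = 7408/27.

p* = 700/27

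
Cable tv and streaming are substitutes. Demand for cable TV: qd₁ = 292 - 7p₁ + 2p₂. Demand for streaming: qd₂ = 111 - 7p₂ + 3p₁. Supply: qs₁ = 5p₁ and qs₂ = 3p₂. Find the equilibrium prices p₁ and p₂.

p₁ = 1571/57, p₂ = 368/19

Market 1: 292 - 7p₁ + 2p₂ = 5p₁ → 12p₁ - 2p₂ = 292.
Market 2: 10p₂ - 3p₁ = 111.
Eliminating p₂: 10×(1) + 2×(2) gives 114p₁ = 3142, so p₁ = 1571/57.
Back-substitute into (2): p₂ = (111 + 3×1571/57) / 10 = 368/19.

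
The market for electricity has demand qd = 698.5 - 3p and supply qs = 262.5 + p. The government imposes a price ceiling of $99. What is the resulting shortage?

Shortage = 40

Equilibrium price would be p* = 109, so the ceiling at 99 binds.
At p = 99: qd = 698.5 − 3(99) = 401.5, qs = 262.5 + 1(99) = 361.5.
Shortage = 401.5 − 361.5 = 40.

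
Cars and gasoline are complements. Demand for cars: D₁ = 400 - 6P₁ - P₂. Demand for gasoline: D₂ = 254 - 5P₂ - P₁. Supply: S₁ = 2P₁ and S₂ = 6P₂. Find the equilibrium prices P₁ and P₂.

P₁ = 1382/29, P₂ = 544/29

Market 1: 400 - 6P₁ - P₂ = 2P₁ → 8P₁ + P₂ = 400.
Market 2: 11P₂ + P₁ = 254.
Eliminating P₂: 11×(1) − 1×(2) gives 87P₁ = 4146, so P₁ = 1382/29.
Back-substitute into (2): P₂ = (254 − 1×1382/29) / 11 = 544/29.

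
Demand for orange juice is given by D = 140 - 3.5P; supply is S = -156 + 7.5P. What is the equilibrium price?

P* = 296/11

Set D = S: 140 - 3.5P = -156 + 7.5P.
296 = 11P, so P* = 296/11.
Q* = 140 − 3.5(296/11) = 504/11.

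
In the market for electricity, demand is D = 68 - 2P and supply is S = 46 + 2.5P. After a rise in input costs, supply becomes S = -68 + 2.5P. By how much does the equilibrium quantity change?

ΔQ = -152/3

Original equilibrium: P* = 44/9, Q* = 524/9.
New equilibrium: 68 - 2P = -68 + 2.5P, so 136 = 4.5P and P' = 272/9; Q' = 68 − 2(272/9) = 68/9.
Change in quantity: 68/9 − 524/9 = -152/3.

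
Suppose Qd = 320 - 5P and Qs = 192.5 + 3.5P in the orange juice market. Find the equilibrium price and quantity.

P* = 15, Q* = 245

Set Qd = Qs: 320 - 5P = 192.5 + 3.5P.
127.5 = 8.5P, so P* = 15.
Q* = 320 − 5(15) = 245.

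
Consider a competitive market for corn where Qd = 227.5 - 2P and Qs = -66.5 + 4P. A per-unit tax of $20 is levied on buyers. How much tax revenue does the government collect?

Pre-tax equilibrium: P* = 49, Q* = 129.5.
Tax on buyers shifts demand to Qd = 227.5 − 2(P + 20) = 187.5 - 2P.
187.5 - 2P = -66.5 + 4P gives seller price Ps = 127/3; buyers pay Pb = 127/3 + 20 = 187/3.
New quantity: Q = 227.5 − 2(187/3) = 617/6.
Revenue = 20 × 617/6 = 6170/3.

Tax revenue = 6170/3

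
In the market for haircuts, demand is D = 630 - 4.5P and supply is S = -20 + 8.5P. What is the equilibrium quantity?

Q* = 405

Set D = S: 630 - 4.5P = -20 + 8.5P.
650 = 13P, so P* = 50.
Q* = 630 − 4.5(50) = 405.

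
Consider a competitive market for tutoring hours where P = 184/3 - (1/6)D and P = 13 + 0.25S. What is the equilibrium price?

Set the two price expressions equal: 184/3 - (1/6)Q = 13 + 0.25Q.
145/3 = (5/12)Q, so Q* = 116.
P* = 184/3 − (1/6)(116) = 42.

P* = 42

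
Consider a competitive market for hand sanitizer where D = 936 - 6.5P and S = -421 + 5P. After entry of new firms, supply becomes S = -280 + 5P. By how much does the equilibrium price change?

Original equilibrium: P* = 118, Q* = 169.
New equilibrium: 936 - 6.5P = -280 + 5P, so 1216 = 11.5P and P' = 2432/23; Q' = 936 − 6.5(2432/23) = 5720/23.
Change in price: 2432/23 − 118 = -282/23.

ΔP = -282/23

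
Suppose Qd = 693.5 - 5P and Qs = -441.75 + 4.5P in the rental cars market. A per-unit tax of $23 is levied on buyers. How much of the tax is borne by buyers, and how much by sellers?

Pre-tax equilibrium: P* = 119.5, Q* = 96.
Tax on buyers shifts demand to Qd = 693.5 − 5(P + 23) = 578.5 - 5P.
578.5 - 5P = -441.75 + 4.5P gives seller price Ps = 4081/38; buyers pay Pb = 4081/38 + 23 = 4955/38.
New quantity: Q = 693.5 − 5(4955/38) = 789/19.
Buyer burden = 4955/38 − 119.5 = 207/19; seller burden = 119.5 − 4081/38 = 230/19.

Buyers bear 207/19, sellers bear 230/19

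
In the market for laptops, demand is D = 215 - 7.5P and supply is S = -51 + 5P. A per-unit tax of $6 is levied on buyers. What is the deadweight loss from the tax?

Deadweight loss = 54

Pre-tax equilibrium: P* = 21.28, Q* = 55.4.
Tax on buyers shifts demand to D = 215 − 7.5(P + 6) = 170 - 7.5P.
170 - 7.5P = -51 + 5P gives seller price Ps = 17.68; buyers pay Pb = 17.68 + 6 = 23.68.
New quantity: Q = 215 − 7.5(23.68) = 37.4.
DWL = ½ × 6 × (55.4 − 37.4) = 54.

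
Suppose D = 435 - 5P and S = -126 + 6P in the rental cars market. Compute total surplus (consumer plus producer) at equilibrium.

Equilibrium: 435 - 5P = -126 + 6P gives P* = 51, Q* = 180.
Demand choke price: P = 87; supply starts at P = 21.
CS = ½(87 − 51)(180) = 3240; PS = ½(51 − 21)(180) = 2700.

Total surplus = 5940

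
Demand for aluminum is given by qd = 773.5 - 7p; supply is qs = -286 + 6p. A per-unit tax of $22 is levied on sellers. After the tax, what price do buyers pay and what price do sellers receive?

Buyers pay 2383/26, sellers receive 1811/26

Pre-tax equilibrium: p* = 81.5, q* = 203.
Tax on sellers shifts supply to qs = -286 + 6(p − 22) = -418 + 6p.
773.5 - 7p = -418 + 6p gives buyer price pb = 2383/26; sellers receive ps = 2383/26 − 22 = 1811/26.
New quantity: q = 773.5 − 7(2383/26) = 1715/13.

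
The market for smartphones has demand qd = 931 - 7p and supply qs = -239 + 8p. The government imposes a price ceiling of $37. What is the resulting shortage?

Shortage = 615

Equilibrium price would be p* = 78, so the ceiling at 37 binds.
At p = 37: qd = 931 − 7(37) = 672, qs = -239 + 8(37) = 57.
Shortage = 672 − 57 = 615.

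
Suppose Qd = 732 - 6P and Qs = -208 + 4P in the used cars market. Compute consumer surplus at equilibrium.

Equilibrium: 732 - 6P = -208 + 4P gives P* = 94, Q* = 168.
Demand choke price (Qd = 0): P = 122.
CS = ½(122 − 94)(168) = 2352.

Consumer surplus = 2352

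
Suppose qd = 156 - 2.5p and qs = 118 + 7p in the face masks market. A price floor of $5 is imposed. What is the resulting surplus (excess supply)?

Equilibrium price would be p* = 4, so the floor at 5 binds.
At p = 5: qd = 143.5, qs = 153.
Surplus = 153 − 143.5 = 9.5.

Surplus = 9.5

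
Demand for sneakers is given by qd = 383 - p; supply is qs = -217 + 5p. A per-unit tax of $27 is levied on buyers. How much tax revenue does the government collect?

Pre-tax equilibrium: p* = 100, q* = 283.
Tax on buyers shifts demand to qd = 383 − 1(p + 27) = 356 - p.
356 - p = -217 + 5p gives seller price ps = 95.5; buyers pay pb = 95.5 + 27 = 122.5.
New quantity: q = 383 − 1(122.5) = 260.5.
Revenue = 27 × 260.5 = 7033.5.

Tax revenue = 7033.5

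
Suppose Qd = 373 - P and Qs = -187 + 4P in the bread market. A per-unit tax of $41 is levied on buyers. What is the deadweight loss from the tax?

Deadweight loss = 672.4

Pre-tax equilibrium: P* = 112, Q* = 261.
Tax on buyers shifts demand to Qd = 373 − 1(P + 41) = 332 - P.
332 - P = -187 + 4P gives seller price Ps = 103.8; buyers pay Pb = 103.8 + 41 = 144.8.
New quantity: Q = 373 − 1(144.8) = 228.2.
DWL = ½ × 41 × (261 − 228.2) = 672.4.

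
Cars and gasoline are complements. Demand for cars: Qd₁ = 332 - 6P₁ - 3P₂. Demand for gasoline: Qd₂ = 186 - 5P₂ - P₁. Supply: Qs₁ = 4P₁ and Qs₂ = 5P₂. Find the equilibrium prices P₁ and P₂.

P₁ = 2762/97, P₂ = 1528/97

Market 1: 332 - 6P₁ - 3P₂ = 4P₁ → 10P₁ + 3P₂ = 332.
Market 2: 10P₂ + P₁ = 186.
Eliminating P₂: 10×(1) − 3×(2) gives 97P₁ = 2762, so P₁ = 2762/97.
Back-substitute into (2): P₂ = (186 − 1×2762/97) / 10 = 1528/97.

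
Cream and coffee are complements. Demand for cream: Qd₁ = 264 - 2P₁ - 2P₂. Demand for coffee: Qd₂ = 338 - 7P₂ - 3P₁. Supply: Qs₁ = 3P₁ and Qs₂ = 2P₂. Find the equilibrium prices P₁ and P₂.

Market 1: 264 - 2P₁ - 2P₂ = 3P₁ → 5P₁ + 2P₂ = 264.
Market 2: 9P₂ + 3P₁ = 338.
Eliminating P₂: 9×(1) − 2×(2) gives 39P₁ = 1700, so P₁ = 1700/39.
Back-substitute into (2): P₂ = (338 − 3×1700/39) / 9 = 898/39.

P₁ = 1700/39, P₂ = 898/39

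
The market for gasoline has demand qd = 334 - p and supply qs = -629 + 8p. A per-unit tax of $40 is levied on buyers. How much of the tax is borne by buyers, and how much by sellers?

Pre-tax equilibrium: p* = 107, q* = 227.
Tax on buyers shifts demand to qd = 334 − 1(p + 40) = 294 - p.
294 - p = -629 + 8p gives seller price ps = 923/9; buyers pay pb = 923/9 + 40 = 1283/9.
New quantity: q = 334 − 1(1283/9) = 1723/9.
Buyer burden = 1283/9 − 107 = 320/9; seller burden = 107 − 923/9 = 40/9.

Buyers bear 320/9, sellers bear 40/9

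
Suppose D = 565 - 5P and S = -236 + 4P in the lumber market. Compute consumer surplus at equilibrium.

Consumer surplus = 1440

Equilibrium: 565 - 5P = -236 + 4P gives P* = 89, Q* = 120.
Demand choke price (D = 0): P = 113.
CS = ½(113 − 89)(120) = 1440.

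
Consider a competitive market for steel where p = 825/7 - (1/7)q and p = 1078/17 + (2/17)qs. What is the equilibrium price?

Set the two price expressions equal: 825/7 - (1/7)q = 1078/17 + (2/17)q.
6479/119 = (31/119)q, so q* = 209.
p* = 825/7 − (1/7)(209) = 88.

p* = 88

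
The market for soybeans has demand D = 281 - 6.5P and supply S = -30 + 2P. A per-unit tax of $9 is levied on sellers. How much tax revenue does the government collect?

Pre-tax equilibrium: P* = 622/17, Q* = 734/17.
Tax on sellers shifts supply to S = -30 + 2(P − 9) = -48 + 2P.
281 - 6.5P = -48 + 2P gives buyer price Pb = 658/17; sellers receive Ps = 658/17 − 9 = 505/17.
New quantity: Q = 281 − 6.5(658/17) = 500/17.
Revenue = 9 × 500/17 = 4500/17.

Tax revenue = 4500/17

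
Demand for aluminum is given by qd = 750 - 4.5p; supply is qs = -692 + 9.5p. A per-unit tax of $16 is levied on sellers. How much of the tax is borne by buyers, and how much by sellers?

Buyers bear 76/7, sellers bear 36/7

Pre-tax equilibrium: p* = 103, q* = 286.5.
Tax on sellers shifts supply to qs = -692 + 9.5(p − 16) = -844 + 9.5p.
750 - 4.5p = -844 + 9.5p gives buyer price pb = 797/7; sellers receive ps = 797/7 − 16 = 685/7.
New quantity: q = 750 − 4.5(797/7) = 3327/14.
Buyer burden = 797/7 − 103 = 76/7; seller burden = 103 − 685/7 = 36/7.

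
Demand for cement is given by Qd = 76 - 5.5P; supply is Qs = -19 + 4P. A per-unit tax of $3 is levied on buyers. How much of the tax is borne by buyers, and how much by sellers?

Buyers bear 24/19, sellers bear 33/19

Pre-tax equilibrium: P* = 10, Q* = 21.
Tax on buyers shifts demand to Qd = 76 − 5.5(P + 3) = 59.5 - 5.5P.
59.5 - 5.5P = -19 + 4P gives seller price Ps = 157/19; buyers pay Pb = 157/19 + 3 = 214/19.
New quantity: Q = 76 − 5.5(214/19) = 267/19.
Buyer burden = 214/19 − 10 = 24/19; seller burden = 10 − 157/19 = 33/19.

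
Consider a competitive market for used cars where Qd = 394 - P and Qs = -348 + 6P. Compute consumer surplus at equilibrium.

Equilibrium: 394 - P = -348 + 6P gives P* = 106, Q* = 288.
Demand choke price (Qd = 0): P = 394.
CS = ½(394 − 106)(288) = 41472.

Consumer surplus = 41472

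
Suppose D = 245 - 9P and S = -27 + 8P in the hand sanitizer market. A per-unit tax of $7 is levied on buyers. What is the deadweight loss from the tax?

Pre-tax equilibrium: P* = 16, Q* = 101.
Tax on buyers shifts demand to D = 245 − 9(P + 7) = 182 - 9P.
182 - 9P = -27 + 8P gives seller price Ps = 209/17; buyers pay Pb = 209/17 + 7 = 328/17.
New quantity: Q = 245 − 9(328/17) = 1213/17.
DWL = ½ × 7 × (101 − 1213/17) = 1764/17.

Deadweight loss = 1764/17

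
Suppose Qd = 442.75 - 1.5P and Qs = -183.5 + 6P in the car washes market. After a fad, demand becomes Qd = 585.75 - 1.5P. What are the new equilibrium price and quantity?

P' = 3077/30, Q' = 431.9

Original equilibrium: P* = 83.5, Q* = 317.5.
New equilibrium: 585.75 - 1.5P = -183.5 + 6P, so 769.25 = 7.5P and P' = 3077/30; Q' = 585.75 − 1.5(3077/30) = 431.9.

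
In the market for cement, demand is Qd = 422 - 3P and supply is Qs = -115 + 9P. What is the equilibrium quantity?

Set Qd = Qs: 422 - 3P = -115 + 9P.
537 = 12P, so P* = 44.75.
Q* = 422 − 3(44.75) = 287.75.

Q* = 287.75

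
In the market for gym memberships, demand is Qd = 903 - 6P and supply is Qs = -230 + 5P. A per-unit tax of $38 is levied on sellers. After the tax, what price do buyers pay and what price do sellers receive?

Pre-tax equilibrium: P* = 103, Q* = 285.
Tax on sellers shifts supply to Qs = -230 + 5(P − 38) = -420 + 5P.
903 - 6P = -420 + 5P gives buyer price Pb = 1323/11; sellers receive Ps = 1323/11 − 38 = 905/11.
New quantity: Q = 903 − 6(1323/11) = 1995/11.

Buyers pay 1323/11, sellers receive 905/11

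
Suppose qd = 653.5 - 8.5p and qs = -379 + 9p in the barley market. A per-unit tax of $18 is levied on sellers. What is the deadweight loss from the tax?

Deadweight loss = 24786/35

Pre-tax equilibrium: p* = 59, q* = 152.
Tax on sellers shifts supply to qs = -379 + 9(p − 18) = -541 + 9p.
653.5 - 8.5p = -541 + 9p gives buyer price pb = 2389/35; sellers receive ps = 2389/35 − 18 = 1759/35.
New quantity: q = 653.5 − 8.5(2389/35) = 2566/35.
DWL = ½ × 18 × (152 − 2566/35) = 24786/35.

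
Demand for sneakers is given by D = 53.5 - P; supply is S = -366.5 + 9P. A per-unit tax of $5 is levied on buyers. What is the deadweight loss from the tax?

Deadweight loss = 11.25

Pre-tax equilibrium: P* = 42, Q* = 11.5.
Tax on buyers shifts demand to D = 53.5 − 1(P + 5) = 48.5 - P.
48.5 - P = -366.5 + 9P gives seller price Ps = 41.5; buyers pay Pb = 41.5 + 5 = 46.5.
New quantity: Q = 53.5 − 1(46.5) = 7.
DWL = ½ × 5 × (11.5 − 7) = 11.25.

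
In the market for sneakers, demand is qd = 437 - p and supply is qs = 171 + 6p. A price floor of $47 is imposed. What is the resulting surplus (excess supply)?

Surplus = 63

Equilibrium price would be p* = 38, so the floor at 47 binds.
At p = 47: qd = 390, qs = 453.
Surplus = 453 − 390 = 63.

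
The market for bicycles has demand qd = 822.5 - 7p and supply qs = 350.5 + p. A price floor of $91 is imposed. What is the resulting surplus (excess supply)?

Surplus = 256

Equilibrium price would be p* = 59, so the floor at 91 binds.
At p = 91: qd = 185.5, qs = 441.5.
Surplus = 441.5 − 185.5 = 256.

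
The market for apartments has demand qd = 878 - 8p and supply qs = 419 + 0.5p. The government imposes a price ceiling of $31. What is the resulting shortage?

Shortage = 195.5

Equilibrium price would be p* = 54, so the ceiling at 31 binds.
At p = 31: qd = 878 − 8(31) = 630, qs = 419 + 0.5(31) = 434.5.
Shortage = 630 − 434.5 = 195.5.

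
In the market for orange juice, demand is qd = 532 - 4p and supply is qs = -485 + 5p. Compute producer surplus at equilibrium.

Equilibrium: 532 - 4p = -485 + 5p gives p* = 113, q* = 80.
Supply starts at p = 97 (where qs = 0).
PS = ½(113 − 97)(80) = 640.

Producer surplus = 640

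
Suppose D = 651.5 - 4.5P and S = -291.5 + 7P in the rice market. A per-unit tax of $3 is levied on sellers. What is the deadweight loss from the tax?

Deadweight loss = 567/46

Pre-tax equilibrium: P* = 82, Q* = 282.5.
Tax on sellers shifts supply to S = -291.5 + 7(P − 3) = -312.5 + 7P.
651.5 - 4.5P = -312.5 + 7P gives buyer price Pb = 1928/23; sellers receive Ps = 1928/23 − 3 = 1859/23.
New quantity: Q = 651.5 − 4.5(1928/23) = 12617/46.
DWL = ½ × 3 × (282.5 − 12617/46) = 567/46.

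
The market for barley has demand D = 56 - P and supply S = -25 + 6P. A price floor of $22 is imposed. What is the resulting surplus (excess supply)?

Surplus = 73

Equilibrium price would be P* = 81/7, so the floor at 22 binds.
At P = 22: D = 34, S = 107.
Surplus = 107 − 34 = 73.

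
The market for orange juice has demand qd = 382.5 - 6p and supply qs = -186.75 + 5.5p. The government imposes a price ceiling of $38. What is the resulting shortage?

Shortage = 132.25

Equilibrium price would be p* = 49.5, so the ceiling at 38 binds.
At p = 38: qd = 382.5 − 6(38) = 154.5, qs = -186.75 + 5.5(38) = 22.25.
Shortage = 154.5 − 22.25 = 132.25.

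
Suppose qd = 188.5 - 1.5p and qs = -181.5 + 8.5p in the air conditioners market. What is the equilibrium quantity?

q* = 133

Set qd = qs: 188.5 - 1.5p = -181.5 + 8.5p.
370 = 10p, so p* = 37.
q* = 188.5 − 1.5(37) = 133.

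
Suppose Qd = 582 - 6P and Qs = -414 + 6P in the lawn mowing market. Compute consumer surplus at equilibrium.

Consumer surplus = 588

Equilibrium: 582 - 6P = -414 + 6P gives P* = 83, Q* = 84.
Demand choke price (Qd = 0): P = 97.
CS = ½(97 − 83)(84) = 588.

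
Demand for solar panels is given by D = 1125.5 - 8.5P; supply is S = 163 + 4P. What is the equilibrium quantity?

Q* = 471

Set D = S: 1125.5 - 8.5P = 163 + 4P.
962.5 = 12.5P, so P* = 77.
Q* = 1125.5 − 8.5(77) = 471.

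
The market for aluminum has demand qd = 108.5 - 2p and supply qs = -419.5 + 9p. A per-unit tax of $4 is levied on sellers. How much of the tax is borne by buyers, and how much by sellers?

Buyers bear 36/11, sellers bear 8/11

Pre-tax equilibrium: p* = 48, q* = 12.5.
Tax on sellers shifts supply to qs = -419.5 + 9(p − 4) = -455.5 + 9p.
108.5 - 2p = -455.5 + 9p gives buyer price pb = 564/11; sellers receive ps = 564/11 − 4 = 520/11.
New quantity: q = 108.5 − 2(564/11) = 131/22.
Buyer burden = 564/11 − 48 = 36/11; seller burden = 48 − 520/11 = 8/11.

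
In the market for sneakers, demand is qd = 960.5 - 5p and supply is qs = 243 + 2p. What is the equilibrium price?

Set qd = qs: 960.5 - 5p = 243 + 2p.
717.5 = 7p, so p* = 102.5.
q* = 960.5 − 5(102.5) = 448.

p* = 102.5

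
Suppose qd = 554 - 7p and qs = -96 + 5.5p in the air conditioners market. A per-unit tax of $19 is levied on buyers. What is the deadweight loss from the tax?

Pre-tax equilibrium: p* = 52, q* = 190.
Tax on buyers shifts demand to qd = 554 − 7(p + 19) = 421 - 7p.
421 - 7p = -96 + 5.5p gives seller price ps = 41.36; buyers pay pb = 41.36 + 19 = 60.36.
New quantity: q = 554 − 7(60.36) = 131.48.
DWL = ½ × 19 × (190 − 131.48) = 555.94.

Deadweight loss = 555.94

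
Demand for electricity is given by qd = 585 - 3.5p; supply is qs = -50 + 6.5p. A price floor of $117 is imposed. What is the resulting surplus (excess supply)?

Equilibrium price would be p* = 63.5, so the floor at 117 binds.
At p = 117: qd = 175.5, qs = 710.5.
Surplus = 710.5 − 175.5 = 535.

Surplus = 535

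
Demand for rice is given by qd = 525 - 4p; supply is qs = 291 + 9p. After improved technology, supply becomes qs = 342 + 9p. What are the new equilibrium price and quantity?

p' = 183/13, q' = 6093/13

Original equilibrium: p* = 18, q* = 453.
New equilibrium: 525 - 4p = 342 + 9p, so 183 = 13p and p' = 183/13; q' = 525 − 4(183/13) = 6093/13.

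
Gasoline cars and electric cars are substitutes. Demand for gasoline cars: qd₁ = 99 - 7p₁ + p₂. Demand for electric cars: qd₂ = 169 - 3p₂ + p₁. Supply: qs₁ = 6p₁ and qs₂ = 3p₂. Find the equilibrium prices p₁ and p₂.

p₁ = 109/11, p₂ = 328/11

Market 1: 99 - 7p₁ + p₂ = 6p₁ → 13p₁ - p₂ = 99.
Market 2: 6p₂ - p₁ = 169.
Eliminating p₂: 6×(1) + 1×(2) gives 77p₁ = 763, so p₁ = 109/11.
Back-substitute into (2): p₂ = (169 + 1×109/11) / 6 = 328/11.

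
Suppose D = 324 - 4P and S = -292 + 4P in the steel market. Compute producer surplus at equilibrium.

Equilibrium: 324 - 4P = -292 + 4P gives P* = 77, Q* = 16.
Supply starts at P = 73 (where S = 0).
PS = ½(77 − 73)(16) = 32.

Producer surplus = 32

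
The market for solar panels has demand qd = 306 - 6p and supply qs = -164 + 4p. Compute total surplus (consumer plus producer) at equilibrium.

Equilibrium: 306 - 6p = -164 + 4p gives p* = 47, q* = 24.
Demand choke price: p = 51; supply starts at p = 41.
CS = ½(51 − 47)(24) = 48; PS = ½(47 − 41)(24) = 72.

Total surplus = 120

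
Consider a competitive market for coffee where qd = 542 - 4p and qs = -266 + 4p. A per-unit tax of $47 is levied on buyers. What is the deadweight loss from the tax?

Pre-tax equilibrium: p* = 101, q* = 138.
Tax on buyers shifts demand to qd = 542 − 4(p + 47) = 354 - 4p.
354 - 4p = -266 + 4p gives seller price ps = 77.5; buyers pay pb = 77.5 + 47 = 124.5.
New quantity: q = 542 − 4(124.5) = 44.
DWL = ½ × 47 × (138 − 44) = 2209.

Deadweight loss = 2209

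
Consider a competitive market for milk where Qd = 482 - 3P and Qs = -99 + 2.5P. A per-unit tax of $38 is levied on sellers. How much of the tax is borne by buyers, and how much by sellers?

Buyers bear 190/11, sellers bear 228/11

Pre-tax equilibrium: P* = 1162/11, Q* = 1816/11.
Tax on sellers shifts supply to Qs = -99 + 2.5(P − 38) = -194 + 2.5P.
482 - 3P = -194 + 2.5P gives buyer price Pb = 1352/11; sellers receive Ps = 1352/11 − 38 = 934/11.
New quantity: Q = 482 − 3(1352/11) = 1246/11.
Buyer burden = 1352/11 − 1162/11 = 190/11; seller burden = 1162/11 − 934/11 = 228/11.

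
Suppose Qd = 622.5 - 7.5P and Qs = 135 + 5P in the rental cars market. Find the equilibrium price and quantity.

P* = 39, Q* = 330

Set Qd = Qs: 622.5 - 7.5P = 135 + 5P.
487.5 = 12.5P, so P* = 39.
Q* = 622.5 − 7.5(39) = 330.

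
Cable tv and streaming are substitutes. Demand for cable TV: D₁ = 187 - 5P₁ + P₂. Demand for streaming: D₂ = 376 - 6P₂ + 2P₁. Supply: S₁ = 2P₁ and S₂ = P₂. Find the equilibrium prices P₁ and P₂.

P₁ = 1685/47, P₂ = 3006/47

Market 1: 187 - 5P₁ + P₂ = 2P₁ → 7P₁ - P₂ = 187.
Market 2: 7P₂ - 2P₁ = 376.
Eliminating P₂: 7×(1) + 1×(2) gives 47P₁ = 1685, so P₁ = 1685/47.
Back-substitute into (2): P₂ = (376 + 2×1685/47) / 7 = 3006/47.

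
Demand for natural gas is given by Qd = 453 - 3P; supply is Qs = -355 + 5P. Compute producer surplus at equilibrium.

Producer surplus = 2250

Equilibrium: 453 - 3P = -355 + 5P gives P* = 101, Q* = 150.
Supply starts at P = 71 (where Qs = 0).
PS = ½(101 − 71)(150) = 2250.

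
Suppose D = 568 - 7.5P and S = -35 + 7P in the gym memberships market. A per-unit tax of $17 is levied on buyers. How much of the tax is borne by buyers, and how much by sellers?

Pre-tax equilibrium: P* = 1206/29, Q* = 7427/29.
Tax on buyers shifts demand to D = 568 − 7.5(P + 17) = 440.5 - 7.5P.
440.5 - 7.5P = -35 + 7P gives seller price Ps = 951/29; buyers pay Pb = 951/29 + 17 = 1444/29.
New quantity: Q = 568 − 7.5(1444/29) = 5642/29.
Buyer burden = 1444/29 − 1206/29 = 238/29; seller burden = 1206/29 − 951/29 = 255/29.

Buyers bear 238/29, sellers bear 255/29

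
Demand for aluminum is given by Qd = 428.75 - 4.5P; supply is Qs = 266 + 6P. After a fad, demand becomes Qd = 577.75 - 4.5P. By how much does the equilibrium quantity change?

Original equilibrium: P* = 15.5, Q* = 359.
New equilibrium: 577.75 - 4.5P = 266 + 6P, so 311.75 = 10.5P and P' = 1247/42; Q' = 577.75 − 4.5(1247/42) = 3109/7.
Change in quantity: 3109/7 − 359 = 596/7.

ΔQ = 596/7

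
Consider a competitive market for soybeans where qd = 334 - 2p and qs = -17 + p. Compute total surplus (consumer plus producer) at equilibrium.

Equilibrium: 334 - 2p = -17 + p gives p* = 117, q* = 100.
Demand choke price: p = 167; supply starts at p = 17.
CS = ½(167 − 117)(100) = 2500; PS = ½(117 − 17)(100) = 5000.

Total surplus = 7500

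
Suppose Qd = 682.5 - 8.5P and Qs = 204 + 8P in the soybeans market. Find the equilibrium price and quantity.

Set Qd = Qs: 682.5 - 8.5P = 204 + 8P.
478.5 = 16.5P, so P* = 29.
Q* = 682.5 − 8.5(29) = 436.

P* = 29, Q* = 436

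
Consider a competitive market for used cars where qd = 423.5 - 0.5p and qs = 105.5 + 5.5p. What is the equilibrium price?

p* = 53

Set qd = qs: 423.5 - 0.5p = 105.5 + 5.5p.
318 = 6p, so p* = 53.
q* = 423.5 − 0.5(53) = 397.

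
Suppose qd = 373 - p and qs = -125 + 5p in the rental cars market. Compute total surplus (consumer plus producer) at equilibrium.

Equilibrium: 373 - p = -125 + 5p gives p* = 83, q* = 290.
Demand choke price: p = 373; supply starts at p = 25.
CS = ½(373 − 83)(290) = 42050; PS = ½(83 − 25)(290) = 8410.

Total surplus = 50460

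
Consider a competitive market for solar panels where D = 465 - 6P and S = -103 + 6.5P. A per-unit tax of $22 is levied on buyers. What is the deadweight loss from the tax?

Deadweight loss = 755.04

Pre-tax equilibrium: P* = 45.44, Q* = 192.36.
Tax on buyers shifts demand to D = 465 − 6(P + 22) = 333 - 6P.
333 - 6P = -103 + 6.5P gives seller price Ps = 34.88; buyers pay Pb = 34.88 + 22 = 56.88.
New quantity: Q = 465 − 6(56.88) = 123.72.
DWL = ½ × 22 × (192.36 − 123.72) = 755.04.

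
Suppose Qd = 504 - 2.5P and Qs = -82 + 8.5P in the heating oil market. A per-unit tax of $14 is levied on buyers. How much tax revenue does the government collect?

Tax revenue = 52941/11

Pre-tax equilibrium: P* = 586/11, Q* = 4079/11.
Tax on buyers shifts demand to Qd = 504 − 2.5(P + 14) = 469 - 2.5P.
469 - 2.5P = -82 + 8.5P gives seller price Ps = 551/11; buyers pay Pb = 551/11 + 14 = 705/11.
New quantity: Q = 504 − 2.5(705/11) = 7563/22.
Revenue = 14 × 7563/22 = 52941/11.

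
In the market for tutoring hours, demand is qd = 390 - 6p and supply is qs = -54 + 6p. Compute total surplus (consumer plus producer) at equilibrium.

Total surplus = 4704

Equilibrium: 390 - 6p = -54 + 6p gives p* = 37, q* = 168.
Demand choke price: p = 65; supply starts at p = 9.
CS = ½(65 − 37)(168) = 2352; PS = ½(37 − 9)(168) = 2352.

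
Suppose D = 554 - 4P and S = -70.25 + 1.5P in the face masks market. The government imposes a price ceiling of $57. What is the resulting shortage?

Equilibrium price would be P* = 113.5, so the ceiling at 57 binds.
At P = 57: D = 554 − 4(57) = 326, S = -70.25 + 1.5(57) = 15.25.
Shortage = 326 − 15.25 = 310.75.

Shortage = 310.75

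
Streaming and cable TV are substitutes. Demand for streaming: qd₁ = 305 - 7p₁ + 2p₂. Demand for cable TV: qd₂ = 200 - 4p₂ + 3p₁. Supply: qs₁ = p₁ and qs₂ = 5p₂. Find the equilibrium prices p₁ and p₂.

p₁ = 3145/66, p₂ = 2515/66

Market 1: 305 - 7p₁ + 2p₂ = p₁ → 8p₁ - 2p₂ = 305.
Market 2: 9p₂ - 3p₁ = 200.
Eliminating p₂: 9×(1) + 2×(2) gives 66p₁ = 3145, so p₁ = 3145/66.
Back-substitute into (2): p₂ = (200 + 3×3145/66) / 9 = 2515/66.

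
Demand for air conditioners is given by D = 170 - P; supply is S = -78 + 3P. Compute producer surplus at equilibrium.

Producer surplus = 1944

Equilibrium: 170 - P = -78 + 3P gives P* = 62, Q* = 108.
Supply starts at P = 26 (where S = 0).
PS = ½(62 − 26)(108) = 1944.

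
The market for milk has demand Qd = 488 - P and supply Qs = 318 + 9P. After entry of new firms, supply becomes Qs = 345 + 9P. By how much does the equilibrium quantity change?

ΔQ = 2.7

Original equilibrium: P* = 17, Q* = 471.
New equilibrium: 488 - P = 345 + 9P, so 143 = 10P and P' = 14.3; Q' = 488 − 1(14.3) = 473.7.
Change in quantity: 473.7 − 471 = 2.7.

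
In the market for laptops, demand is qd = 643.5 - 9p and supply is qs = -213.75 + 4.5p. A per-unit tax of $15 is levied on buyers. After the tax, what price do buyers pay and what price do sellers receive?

Pre-tax equilibrium: p* = 63.5, q* = 72.
Tax on buyers shifts demand to qd = 643.5 − 9(p + 15) = 508.5 - 9p.
508.5 - 9p = -213.75 + 4.5p gives seller price ps = 53.5; buyers pay pb = 53.5 + 15 = 68.5.
New quantity: q = 643.5 − 9(68.5) = 27.

Buyers pay $68.5, sellers receive $53.5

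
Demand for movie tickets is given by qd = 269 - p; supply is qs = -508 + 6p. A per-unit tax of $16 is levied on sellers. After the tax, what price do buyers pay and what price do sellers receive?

Buyers pay 873/7, sellers receive 761/7

Pre-tax equilibrium: p* = 111, q* = 158.
Tax on sellers shifts supply to qs = -508 + 6(p − 16) = -604 + 6p.
269 - p = -604 + 6p gives buyer price pb = 873/7; sellers receive ps = 873/7 − 16 = 761/7.
New quantity: q = 269 − 1(873/7) = 1010/7.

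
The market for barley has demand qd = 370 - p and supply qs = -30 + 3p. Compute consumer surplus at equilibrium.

Equilibrium: 370 - p = -30 + 3p gives p* = 100, q* = 270.
Demand choke price (qd = 0): p = 370.
CS = ½(370 − 100)(270) = 36450.

Consumer surplus = 36450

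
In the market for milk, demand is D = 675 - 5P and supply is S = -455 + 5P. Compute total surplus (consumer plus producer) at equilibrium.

Total surplus = 2420

Equilibrium: 675 - 5P = -455 + 5P gives P* = 113, Q* = 110.
Demand choke price: P = 135; supply starts at P = 91.
CS = ½(135 − 113)(110) = 1210; PS = ½(113 − 91)(110) = 1210.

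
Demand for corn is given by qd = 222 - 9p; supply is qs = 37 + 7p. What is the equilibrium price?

Set qd = qs: 222 - 9p = 37 + 7p.
185 = 16p, so p* = 11.5625.
q* = 222 − 9(11.5625) = 117.9375.

p* = 11.5625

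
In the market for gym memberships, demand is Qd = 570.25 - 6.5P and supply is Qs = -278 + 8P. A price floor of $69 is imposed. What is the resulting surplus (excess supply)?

Surplus = 152.25

Equilibrium price would be P* = 58.5, so the floor at 69 binds.
At P = 69: Qd = 121.75, Qs = 274.
Surplus = 274 − 121.75 = 152.25.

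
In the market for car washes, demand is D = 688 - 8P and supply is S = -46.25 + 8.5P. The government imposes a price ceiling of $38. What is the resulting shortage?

Equilibrium price would be P* = 44.5, so the ceiling at 38 binds.
At P = 38: D = 688 − 8(38) = 384, S = -46.25 + 8.5(38) = 276.75.
Shortage = 384 − 276.75 = 107.25.

Shortage = 107.25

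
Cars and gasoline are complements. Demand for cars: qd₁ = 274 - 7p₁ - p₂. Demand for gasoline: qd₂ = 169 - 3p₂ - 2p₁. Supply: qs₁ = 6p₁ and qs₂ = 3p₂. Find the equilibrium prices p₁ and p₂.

Market 1: 274 - 7p₁ - p₂ = 6p₁ → 13p₁ + p₂ = 274.
Market 2: 6p₂ + 2p₁ = 169.
Eliminating p₂: 6×(1) − 1×(2) gives 76p₁ = 1475, so p₁ = 1475/76.
Back-substitute into (2): p₂ = (169 − 2×1475/76) / 6 = 1649/76.

p₁ = 1475/76, p₂ = 1649/76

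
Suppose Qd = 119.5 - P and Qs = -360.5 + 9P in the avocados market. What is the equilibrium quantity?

Q* = 71.5

Set Qd = Qs: 119.5 - P = -360.5 + 9P.
480 = 10P, so P* = 48.
Q* = 119.5 − 1(48) = 71.5.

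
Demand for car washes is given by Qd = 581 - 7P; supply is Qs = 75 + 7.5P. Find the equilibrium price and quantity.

Set Qd = Qs: 581 - 7P = 75 + 7.5P.
506 = 14.5P, so P* = 1012/29.
Q* = 581 − 7(1012/29) = 9765/29.

P* = 1012/29, Q* = 9765/29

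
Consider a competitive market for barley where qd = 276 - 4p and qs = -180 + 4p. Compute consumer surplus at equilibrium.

Equilibrium: 276 - 4p = -180 + 4p gives p* = 57, q* = 48.
Demand choke price (qd = 0): p = 69.
CS = ½(69 − 57)(48) = 288.

Consumer surplus = 288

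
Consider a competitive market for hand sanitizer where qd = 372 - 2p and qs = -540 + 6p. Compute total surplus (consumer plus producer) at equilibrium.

Equilibrium: 372 - 2p = -540 + 6p gives p* = 114, q* = 144.
Demand choke price: p = 186; supply starts at p = 90.
CS = ½(186 − 114)(144) = 5184; PS = ½(114 − 90)(144) = 1728.

Total surplus = 6912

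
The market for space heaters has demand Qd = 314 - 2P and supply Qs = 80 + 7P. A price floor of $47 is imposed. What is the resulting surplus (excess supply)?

Equilibrium price would be P* = 26, so the floor at 47 binds.
At P = 47: Qd = 220, Qs = 409.
Surplus = 409 − 220 = 189.

Surplus = 189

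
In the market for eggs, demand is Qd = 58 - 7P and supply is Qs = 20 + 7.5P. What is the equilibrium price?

Set Qd = Qs: 58 - 7P = 20 + 7.5P.
38 = 14.5P, so P* = 76/29.
Q* = 58 − 7(76/29) = 1150/29.

P* = 76/29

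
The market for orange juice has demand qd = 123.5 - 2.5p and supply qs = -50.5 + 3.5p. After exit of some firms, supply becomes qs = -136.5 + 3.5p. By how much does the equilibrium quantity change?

Original equilibrium: p* = 29, q* = 51.
New equilibrium: 123.5 - 2.5p = -136.5 + 3.5p, so 260 = 6p and p' = 130/3; q' = 123.5 − 2.5(130/3) = 91/6.
Change in quantity: 91/6 − 51 = -215/6.

Δq = -215/6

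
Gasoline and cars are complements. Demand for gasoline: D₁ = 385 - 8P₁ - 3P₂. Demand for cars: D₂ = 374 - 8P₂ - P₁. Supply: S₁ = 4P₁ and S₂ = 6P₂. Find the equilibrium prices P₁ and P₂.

P₁ = 388/15, P₂ = 373/15

Market 1: 385 - 8P₁ - 3P₂ = 4P₁ → 12P₁ + 3P₂ = 385.
Market 2: 14P₂ + P₁ = 374.
Eliminating P₂: 14×(1) − 3×(2) gives 165P₁ = 4268, so P₁ = 388/15.
Back-substitute into (2): P₂ = (374 − 1×388/15) / 14 = 373/15.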